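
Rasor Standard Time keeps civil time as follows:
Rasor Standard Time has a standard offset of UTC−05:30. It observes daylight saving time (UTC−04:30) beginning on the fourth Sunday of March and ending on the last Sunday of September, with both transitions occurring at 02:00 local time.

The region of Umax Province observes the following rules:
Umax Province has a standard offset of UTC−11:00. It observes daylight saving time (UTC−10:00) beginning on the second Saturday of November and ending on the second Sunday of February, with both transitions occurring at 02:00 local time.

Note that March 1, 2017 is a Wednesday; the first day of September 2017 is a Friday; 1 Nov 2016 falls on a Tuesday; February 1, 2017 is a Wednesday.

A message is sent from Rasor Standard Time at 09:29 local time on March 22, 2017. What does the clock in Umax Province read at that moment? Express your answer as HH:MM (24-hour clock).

03:59

1 March 2017 is a Wednesday, so the first Sunday is March 5 and the fourth is March 26.
1 September 2017 is a Friday, so Sundays fall on 3, 10, 17, 24; the last is September 24.
March 22, 2017 is outside the daylight-saving period (26 March – 24 September), so Rasor Standard Time is on standard time, UTC−05:30.
09:29 Rasor Standard Time + 5h30m = 14:59 UTC.
1 November 2016 is a Tuesday, so the first Saturday is November 5 and the second is November 12.
1 February 2017 is a Wednesday, so the first Sunday is February 5 and the second is February 12.
At the standard offset (UTC−11:00), 14:59 UTC − 11h = 03:59 Umax Province standard time.
The standard-time date in Umax Province, March 22, 2017, does not fall between 12 November 2016 and 12 February 2017, so daylight saving is not in effect and Umax Province is at UTC−11:00.
14:59 UTC − 11h = 03:59 Umax Province.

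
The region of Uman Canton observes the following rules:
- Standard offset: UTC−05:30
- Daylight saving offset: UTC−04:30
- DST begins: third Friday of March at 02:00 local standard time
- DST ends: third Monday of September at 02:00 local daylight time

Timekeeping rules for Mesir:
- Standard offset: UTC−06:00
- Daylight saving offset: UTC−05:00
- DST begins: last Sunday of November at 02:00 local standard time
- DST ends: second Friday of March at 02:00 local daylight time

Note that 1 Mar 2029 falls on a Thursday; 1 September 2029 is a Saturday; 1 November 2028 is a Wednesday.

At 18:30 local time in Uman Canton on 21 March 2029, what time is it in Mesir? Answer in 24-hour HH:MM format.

17:00

1 March 2029 is a Thursday, so the first Friday is March 2 and the third is March 16.
1 September 2029 is a Saturday, so the first Monday is September 3 and the third is September 17.
21 March 2029 lies within the daylight-saving period (16 March – 17 September), so Uman Canton is on daylight time, UTC−04:30.
18:30 Uman Canton + 4h30m = 23:00 UTC.
1 November 2028 is a Wednesday, so Sundays fall on 5, 12, 19, 26; the last is November 26.
1 March 2029 is a Thursday, so the first Friday is March 2 and the second is March 9.
At the standard offset (UTC−06:00), 23:00 UTC − 6h = 17:00 Mesir standard time.
The standard-time date in Mesir, 21 March 2029, does not fall between 26 November 2028 and 9 March 2029, so daylight saving is not in effect and Mesir is at UTC−06:00.
23:00 UTC − 6h = 17:00 Mesir.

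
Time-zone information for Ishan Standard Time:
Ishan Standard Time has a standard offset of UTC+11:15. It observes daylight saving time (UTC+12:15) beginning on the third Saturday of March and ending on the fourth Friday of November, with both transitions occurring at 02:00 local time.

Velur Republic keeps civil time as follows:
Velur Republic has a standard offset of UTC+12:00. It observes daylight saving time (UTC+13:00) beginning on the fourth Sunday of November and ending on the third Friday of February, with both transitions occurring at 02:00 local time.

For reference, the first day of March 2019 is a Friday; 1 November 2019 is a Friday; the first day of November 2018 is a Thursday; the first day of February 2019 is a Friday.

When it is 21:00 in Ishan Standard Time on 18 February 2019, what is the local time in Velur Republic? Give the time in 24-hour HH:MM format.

1 March 2019 is a Friday, so the first Saturday is March 2 and the third is March 16.
1 November 2019 is a Friday, so the first Friday is November 1 and the fourth is November 22.
Daylight saving runs 16 March – 22 November; 18 February 2019 is outside that window, so Ishan Standard Time is on standard time at UTC+11:15.
21:00 Ishan Standard Time − 11h15m = 09:45 UTC.
1 November 2018 is a Thursday, so the first Sunday is November 4 and the fourth is November 25.
1 February 2019 is a Friday, so the first Friday is February 1 and the third is February 15.
At the standard offset (UTC+12:00), 09:45 UTC + 12h = 21:45 Velur Republic standard time.
The standard-time date in Velur Republic, 18 February 2019, does not fall between 25 November 2018 and 15 February 2019, so daylight saving is not in effect and Velur Republic is at UTC+12:00.
09:45 UTC + 12h = 21:45 Velur Republic.

21:45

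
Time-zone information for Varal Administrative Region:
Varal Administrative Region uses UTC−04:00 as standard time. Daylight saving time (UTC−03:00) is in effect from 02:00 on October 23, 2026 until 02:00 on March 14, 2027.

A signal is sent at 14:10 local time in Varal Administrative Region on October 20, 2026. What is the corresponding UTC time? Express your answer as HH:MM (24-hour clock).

18:10

October 20, 2026 is outside the daylight-saving period (23 October 2026 – 14 March 2027), so Varal Administrative Region is on standard time, UTC−04:00.
14:10 local + 4h = 18:10 UTC.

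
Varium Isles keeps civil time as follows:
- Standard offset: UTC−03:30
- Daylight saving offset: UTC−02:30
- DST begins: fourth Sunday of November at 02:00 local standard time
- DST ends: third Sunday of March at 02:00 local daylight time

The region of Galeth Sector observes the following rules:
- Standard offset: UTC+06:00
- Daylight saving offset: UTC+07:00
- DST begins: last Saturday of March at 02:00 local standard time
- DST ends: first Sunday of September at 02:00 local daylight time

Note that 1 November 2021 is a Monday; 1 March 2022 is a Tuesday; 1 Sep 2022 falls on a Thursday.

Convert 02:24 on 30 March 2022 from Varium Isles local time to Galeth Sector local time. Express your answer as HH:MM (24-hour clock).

1 November 2021 is a Monday, so the first Sunday is November 7 and the fourth is November 28.
1 March 2022 is a Tuesday, so the first Sunday is March 6 and the third is March 20.
30 March 2022 does not fall between 28 November 2021 and 20 March 2022, so daylight saving is not in effect and Varium Isles is at UTC−03:30.
02:24 Varium Isles + 3h30m = 05:54 UTC.
1 March 2022 is a Tuesday, so Saturdays fall on 5, 12, 19, 26; the last is March 26.
1 September 2022 is a Thursday, so the first Sunday is September 4.
At the standard offset (UTC+06:00), 05:54 UTC + 6h = 11:54 Galeth Sector standard time.
The standard-time date in Galeth Sector, 30 March 2022, falls between 26 March and 4 September, so daylight saving is in effect and Galeth Sector is at UTC+07:00.
05:54 UTC + 7h = 12:54 Galeth Sector.

12:54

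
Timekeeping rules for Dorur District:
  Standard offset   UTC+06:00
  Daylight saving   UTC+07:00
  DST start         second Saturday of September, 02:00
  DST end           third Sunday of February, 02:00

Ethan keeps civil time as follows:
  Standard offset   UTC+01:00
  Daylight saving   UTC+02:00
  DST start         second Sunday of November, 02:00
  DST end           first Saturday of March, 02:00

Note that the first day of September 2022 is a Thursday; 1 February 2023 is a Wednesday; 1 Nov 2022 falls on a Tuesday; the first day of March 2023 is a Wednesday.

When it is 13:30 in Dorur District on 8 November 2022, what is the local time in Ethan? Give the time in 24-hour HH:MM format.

1 September 2022 is a Thursday, so the first Saturday is September 3 and the second is September 10.
1 February 2023 is a Wednesday, so the first Sunday is February 5 and the third is February 19.
Daylight saving runs 10 September 2022 – 19 February 2023; 8 November 2022 is inside that window, so Dorur District is at UTC+07:00.
13:30 Dorur District − 7h = 06:30 UTC.
1 November 2022 is a Tuesday, so the first Sunday is November 6 and the second is November 13.
1 March 2023 is a Wednesday, so the first Saturday is March 4.
At the standard offset (UTC+01:00), 06:30 UTC + 1h = 07:30 Ethan standard time.
The standard-time date in Ethan, 8 November 2022, is outside the daylight-saving period (13 November 2022 – 4 March 2023), so Ethan is on standard time, UTC+01:00.
06:30 UTC + 1h = 07:30 Ethan.

07:30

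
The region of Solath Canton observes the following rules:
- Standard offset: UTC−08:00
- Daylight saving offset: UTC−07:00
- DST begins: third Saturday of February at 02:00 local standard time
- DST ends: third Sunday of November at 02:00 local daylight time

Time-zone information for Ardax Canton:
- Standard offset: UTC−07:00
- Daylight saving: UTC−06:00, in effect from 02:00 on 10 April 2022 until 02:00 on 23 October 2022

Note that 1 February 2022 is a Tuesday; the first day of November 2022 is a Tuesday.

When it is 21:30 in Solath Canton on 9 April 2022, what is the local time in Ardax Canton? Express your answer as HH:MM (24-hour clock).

21:30

1 February 2022 is a Tuesday, so the first Saturday is February 5 and the third is February 19.
1 November 2022 is a Tuesday, so the first Sunday is November 6 and the third is November 20.
9 April 2022 lies within the daylight-saving period (19 February – 20 November), so Solath Canton is on daylight time, UTC−07:00.
21:30 Solath Canton + 7h = 04:30 UTC (rolling into the next day, 10 April 2022).
At the standard offset (UTC−07:00), 04:30 UTC − 7h = 21:30 Ardax Canton standard time (rolling into the previous day, 9 April 2022).
The standard-time date in Ardax Canton, 9 April 2022, is outside the daylight-saving period (10 April – 23 October), so Ardax Canton is on standard time, UTC−07:00.
04:30 UTC − 7h = 21:30 Ardax Canton (rolling into the previous day, 9 April 2022).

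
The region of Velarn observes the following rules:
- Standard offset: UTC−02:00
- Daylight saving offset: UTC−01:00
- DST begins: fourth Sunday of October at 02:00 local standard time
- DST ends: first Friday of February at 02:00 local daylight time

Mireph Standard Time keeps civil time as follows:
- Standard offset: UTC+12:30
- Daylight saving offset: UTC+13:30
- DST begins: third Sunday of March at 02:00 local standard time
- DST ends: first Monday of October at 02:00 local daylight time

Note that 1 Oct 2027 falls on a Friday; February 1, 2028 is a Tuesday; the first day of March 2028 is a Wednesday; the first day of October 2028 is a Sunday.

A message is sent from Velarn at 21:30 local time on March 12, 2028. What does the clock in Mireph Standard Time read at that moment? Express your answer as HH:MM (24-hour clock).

1 October 2027 is a Friday, so the first Sunday is October 3 and the fourth is October 24.
1 February 2028 is a Tuesday, so the first Friday is February 4.
March 12, 2028 is outside the daylight-saving period (24 October 2027 – 4 February 2028), so Velarn is on standard time, UTC−02:00.
21:30 Velarn + 2h = 23:30 UTC.
1 March 2028 is a Wednesday, so the first Sunday is March 5 and the third is March 19.
1 October 2028 is a Sunday, so the first Monday is October 2.
At the standard offset (UTC+12:30), 23:30 UTC + 12h30m = 12:00 Mireph Standard Time standard time (rolling into the next day, 13 March 2028).
The standard-time date in Mireph Standard Time, March 13, 2028, does not fall between 19 March and 2 October, so daylight saving is not in effect and Mireph Standard Time is at UTC+12:30.
23:30 UTC + 12h30m = 12:00 Mireph Standard Time (rolling into the next day, 13 March 2028).

12:00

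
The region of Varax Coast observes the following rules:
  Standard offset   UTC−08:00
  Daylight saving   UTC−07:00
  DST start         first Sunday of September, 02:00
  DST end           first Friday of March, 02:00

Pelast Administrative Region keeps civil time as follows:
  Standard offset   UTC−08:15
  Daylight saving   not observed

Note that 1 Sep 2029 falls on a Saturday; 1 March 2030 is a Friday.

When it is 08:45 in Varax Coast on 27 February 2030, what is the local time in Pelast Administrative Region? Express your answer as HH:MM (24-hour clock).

1 September 2029 is a Saturday, so the first Sunday is September 2.
1 March 2030 is a Friday, so the first Friday is March 1.
27 February 2030 lies within the daylight-saving period (2 September 2029 – 1 March 2030), so Varax Coast is on daylight time, UTC−07:00.
08:45 Varax Coast + 7h = 15:45 UTC.
Pelast Administrative Region stays on UTC−08:15 all year.
15:45 UTC − 8h15m = 07:30 Pelast Administrative Region.

07:30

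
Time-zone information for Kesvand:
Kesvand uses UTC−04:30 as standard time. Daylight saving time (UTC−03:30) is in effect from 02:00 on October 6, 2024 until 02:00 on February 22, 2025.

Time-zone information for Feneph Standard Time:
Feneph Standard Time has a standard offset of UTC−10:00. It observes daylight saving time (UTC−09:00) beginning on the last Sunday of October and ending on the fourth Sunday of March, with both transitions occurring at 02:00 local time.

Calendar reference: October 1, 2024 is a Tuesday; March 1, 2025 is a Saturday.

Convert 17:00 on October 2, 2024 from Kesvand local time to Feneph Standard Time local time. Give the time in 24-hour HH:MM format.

Daylight saving runs 6 October 2024 – 22 February 2025; October 2, 2024 is outside that window, so Kesvand is on standard time at UTC−04:30.
17:00 Kesvand + 4h30m = 21:30 UTC.
1 October 2024 is a Tuesday, so Sundays fall on 6, 13, 20, 27; the last is October 27.
1 March 2025 is a Saturday, so the first Sunday is March 2 and the fourth is March 23.
At the standard offset (UTC−10:00), 21:30 UTC − 10h = 11:30 Feneph Standard Time standard time.
Daylight saving runs 27 October 2024 – 23 March 2025; the standard-time date in Feneph Standard Time, October 2, 2024, is outside that window, so Feneph Standard Time is on standard time at UTC−10:00.
21:30 UTC − 10h = 11:30 Feneph Standard Time.

11:30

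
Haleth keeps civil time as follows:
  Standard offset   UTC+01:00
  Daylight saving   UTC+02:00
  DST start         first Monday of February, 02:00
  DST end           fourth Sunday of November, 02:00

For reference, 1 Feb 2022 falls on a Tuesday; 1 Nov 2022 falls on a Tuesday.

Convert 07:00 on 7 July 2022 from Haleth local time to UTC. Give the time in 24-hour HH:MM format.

1 February 2022 is a Tuesday, so the first Monday is February 7.
1 November 2022 is a Tuesday, so the first Sunday is November 6 and the fourth is November 27.
Daylight saving runs 7 February – 27 November; 7 July 2022 is inside that window, so Haleth is at UTC+02:00.
07:00 local − 2h = 05:00 UTC.

05:00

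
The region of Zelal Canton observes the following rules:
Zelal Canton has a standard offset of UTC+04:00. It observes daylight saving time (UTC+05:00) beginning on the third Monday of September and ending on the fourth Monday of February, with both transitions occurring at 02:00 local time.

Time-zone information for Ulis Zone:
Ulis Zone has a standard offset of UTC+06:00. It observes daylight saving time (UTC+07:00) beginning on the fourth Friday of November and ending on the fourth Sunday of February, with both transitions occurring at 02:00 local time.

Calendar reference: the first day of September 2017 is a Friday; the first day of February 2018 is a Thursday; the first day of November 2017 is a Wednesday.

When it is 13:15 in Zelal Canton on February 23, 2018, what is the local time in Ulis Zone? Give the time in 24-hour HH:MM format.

1 September 2017 is a Friday, so the first Monday is September 4 and the third is September 18.
1 February 2018 is a Thursday, so the first Monday is February 5 and the fourth is February 26.
Daylight saving runs 18 September 2017 – 26 February 2018; February 23, 2018 is inside that window, so Zelal Canton is at UTC+05:00.
13:15 Zelal Canton − 5h = 08:15 UTC.
1 November 2017 is a Wednesday, so the first Friday is November 3 and the fourth is November 24.
1 February 2018 is a Thursday, so the first Sunday is February 4 and the fourth is February 25.
At the standard offset (UTC+06:00), 08:15 UTC + 6h = 14:15 Ulis Zone standard time.
Daylight saving runs 24 November 2017 – 25 February 2018; the standard-time date in Ulis Zone, February 23, 2018, is inside that window, so Ulis Zone is at UTC+07:00.
08:15 UTC + 7h = 15:15 Ulis Zone.

15:15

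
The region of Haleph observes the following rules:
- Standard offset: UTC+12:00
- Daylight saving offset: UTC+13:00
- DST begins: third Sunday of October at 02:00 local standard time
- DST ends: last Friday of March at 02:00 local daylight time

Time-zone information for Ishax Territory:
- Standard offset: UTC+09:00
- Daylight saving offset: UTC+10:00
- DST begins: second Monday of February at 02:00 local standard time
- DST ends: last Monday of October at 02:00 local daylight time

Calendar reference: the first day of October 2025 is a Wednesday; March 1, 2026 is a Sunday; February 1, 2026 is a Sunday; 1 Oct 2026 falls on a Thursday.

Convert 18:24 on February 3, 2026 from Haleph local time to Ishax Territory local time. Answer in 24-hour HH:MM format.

1 October 2025 is a Wednesday, so the first Sunday is October 5 and the third is October 19.
1 March 2026 is a Sunday, so Fridays fall on 6, 13, 20, 27; the last is March 27.
February 3, 2026 lies within the daylight-saving period (19 October 2025 – 27 March 2026), so Haleph is on daylight time, UTC+13:00.
18:24 Haleph − 13h = 05:24 UTC.
1 February 2026 is a Sunday, so the first Monday is February 2 and the second is February 9.
1 October 2026 is a Thursday, so Mondays fall on 5, 12, 19, 26; the last is October 26.
At the standard offset (UTC+09:00), 05:24 UTC + 9h = 14:24 Ishax Territory standard time.
Daylight saving runs 9 February – 26 October; the standard-time date in Ishax Territory, February 3, 2026, is outside that window, so Ishax Territory is on standard time at UTC+09:00.
05:24 UTC + 9h = 14:24 Ishax Territory.

14:24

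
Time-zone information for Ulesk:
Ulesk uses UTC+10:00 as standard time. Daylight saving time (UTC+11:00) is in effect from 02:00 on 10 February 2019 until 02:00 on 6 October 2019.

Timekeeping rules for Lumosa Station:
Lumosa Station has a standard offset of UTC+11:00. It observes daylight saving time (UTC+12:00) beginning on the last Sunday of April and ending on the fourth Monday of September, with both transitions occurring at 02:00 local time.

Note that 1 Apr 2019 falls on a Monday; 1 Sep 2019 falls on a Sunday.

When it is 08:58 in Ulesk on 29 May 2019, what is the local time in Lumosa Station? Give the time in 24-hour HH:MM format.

09:58

Daylight saving runs 10 February – 6 October; 29 May 2019 is inside that window, so Ulesk is at UTC+11:00.
08:58 Ulesk − 11h = 21:58 UTC (rolling into the previous day, 28 May 2019).
1 April 2019 is a Monday, so Sundays fall on 7, 14, 21, 28; the last is April 28.
1 September 2019 is a Sunday, so the first Monday is September 2 and the fourth is September 23.
At the standard offset (UTC+11:00), 21:58 UTC + 11h = 08:58 Lumosa Station standard time (rolling into the next day, 29 May 2019).
The standard-time date in Lumosa Station, 29 May 2019, lies within the daylight-saving period (28 April – 23 September), so Lumosa Station is on daylight time, UTC+12:00.
21:58 UTC + 12h = 09:58 Lumosa Station (rolling into the next day, 29 May 2019).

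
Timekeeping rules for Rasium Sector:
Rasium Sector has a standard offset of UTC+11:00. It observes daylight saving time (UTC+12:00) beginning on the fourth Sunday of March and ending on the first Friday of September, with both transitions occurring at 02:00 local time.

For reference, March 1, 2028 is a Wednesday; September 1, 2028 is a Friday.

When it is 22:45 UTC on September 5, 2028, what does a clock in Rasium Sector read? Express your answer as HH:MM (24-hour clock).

1 March 2028 is a Wednesday, so the first Sunday is March 5 and the fourth is March 26.
1 September 2028 is a Friday, so the first Friday is September 1.
At the standard offset (UTC+11:00), 22:45 UTC + 11h = 09:45 Rasium Sector standard time (rolling into the next day, 6 September 2028).
The standard-time date in Rasium Sector, September 6, 2028, is outside the daylight-saving period (26 March – 1 September), so Rasium Sector is on standard time, UTC+11:00.
22:45 UTC + 11h = 09:45 local (rolling into the next day, 6 September 2028).

09:45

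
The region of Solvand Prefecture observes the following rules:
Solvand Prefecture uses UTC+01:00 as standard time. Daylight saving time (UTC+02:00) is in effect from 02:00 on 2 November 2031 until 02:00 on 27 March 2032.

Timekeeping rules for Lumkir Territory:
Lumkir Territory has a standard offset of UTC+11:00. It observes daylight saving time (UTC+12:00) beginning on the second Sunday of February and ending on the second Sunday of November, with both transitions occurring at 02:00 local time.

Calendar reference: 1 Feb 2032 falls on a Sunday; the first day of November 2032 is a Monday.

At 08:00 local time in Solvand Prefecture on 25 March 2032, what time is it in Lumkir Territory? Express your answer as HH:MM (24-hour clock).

18:00

25 March 2032 falls between 2 November 2031 and 27 March 2032, so daylight saving is in effect and Solvand Prefecture is at UTC+02:00.
08:00 Solvand Prefecture − 2h = 06:00 UTC.
1 February 2032 is a Sunday, so the first Sunday is February 1 and the second is February 8.
1 November 2032 is a Monday, so the first Sunday is November 7 and the second is November 14.
At the standard offset (UTC+11:00), 06:00 UTC + 11h = 17:00 Lumkir Territory standard time.
The standard-time date in Lumkir Territory, 25 March 2032, lies within the daylight-saving period (8 February – 14 November), so Lumkir Territory is on daylight time, UTC+12:00.
06:00 UTC + 12h = 18:00 Lumkir Territory.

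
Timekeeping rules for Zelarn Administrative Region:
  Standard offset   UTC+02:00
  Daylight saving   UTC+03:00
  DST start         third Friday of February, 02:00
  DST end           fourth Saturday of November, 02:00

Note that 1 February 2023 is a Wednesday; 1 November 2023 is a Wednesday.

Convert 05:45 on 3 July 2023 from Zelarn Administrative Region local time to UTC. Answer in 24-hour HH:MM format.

02:45

1 February 2023 is a Wednesday, so the first Friday is February 3 and the third is February 17.
1 November 2023 is a Wednesday, so the first Saturday is November 4 and the fourth is November 25.
Daylight saving runs 17 February – 25 November; 3 July 2023 is inside that window, so Zelarn Administrative Region is at UTC+03:00.
05:45 local − 3h = 02:45 UTC.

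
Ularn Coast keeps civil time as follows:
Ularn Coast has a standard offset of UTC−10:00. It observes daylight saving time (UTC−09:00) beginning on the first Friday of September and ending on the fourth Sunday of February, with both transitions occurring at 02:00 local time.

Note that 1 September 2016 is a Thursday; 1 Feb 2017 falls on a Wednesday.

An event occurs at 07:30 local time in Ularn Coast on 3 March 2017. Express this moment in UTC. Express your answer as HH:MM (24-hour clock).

1 September 2016 is a Thursday, so the first Friday is September 2.
1 February 2017 is a Wednesday, so the first Sunday is February 5 and the fourth is February 26.
3 March 2017 is outside the daylight-saving period (2 September 2016 – 26 February 2017), so Ularn Coast is on standard time, UTC−10:00.
07:30 local + 10h = 17:30 UTC.

17:30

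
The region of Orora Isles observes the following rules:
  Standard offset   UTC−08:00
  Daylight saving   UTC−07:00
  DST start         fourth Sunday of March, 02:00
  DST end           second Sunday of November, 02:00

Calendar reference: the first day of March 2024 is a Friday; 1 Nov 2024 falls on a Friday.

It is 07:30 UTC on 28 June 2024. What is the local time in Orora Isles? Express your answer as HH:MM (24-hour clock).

00:30

1 March 2024 is a Friday, so the first Sunday is March 3 and the fourth is March 24.
1 November 2024 is a Friday, so the first Sunday is November 3 and the second is November 10.
At the standard offset (UTC−08:00), 07:30 UTC − 8h = 23:30 Orora Isles standard time (rolling into the previous day, 27 June 2024).
The standard-time date in Orora Isles, 27 June 2024, lies within the daylight-saving period (24 March – 10 November), so Orora Isles is on daylight time, UTC−07:00.
07:30 UTC − 7h = 00:30 local.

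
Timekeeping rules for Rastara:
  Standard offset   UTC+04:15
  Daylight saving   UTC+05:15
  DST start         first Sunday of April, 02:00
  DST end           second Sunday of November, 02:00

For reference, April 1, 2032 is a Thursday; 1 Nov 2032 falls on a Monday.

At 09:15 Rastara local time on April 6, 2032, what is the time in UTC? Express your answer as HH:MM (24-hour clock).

1 April 2032 is a Thursday, so the first Sunday is April 4.
1 November 2032 is a Monday, so the first Sunday is November 7 and the second is November 14.
April 6, 2032 lies within the daylight-saving period (4 April – 14 November), so Rastara is on daylight time, UTC+05:15.
09:15 local − 5h15m = 04:00 UTC.

04:00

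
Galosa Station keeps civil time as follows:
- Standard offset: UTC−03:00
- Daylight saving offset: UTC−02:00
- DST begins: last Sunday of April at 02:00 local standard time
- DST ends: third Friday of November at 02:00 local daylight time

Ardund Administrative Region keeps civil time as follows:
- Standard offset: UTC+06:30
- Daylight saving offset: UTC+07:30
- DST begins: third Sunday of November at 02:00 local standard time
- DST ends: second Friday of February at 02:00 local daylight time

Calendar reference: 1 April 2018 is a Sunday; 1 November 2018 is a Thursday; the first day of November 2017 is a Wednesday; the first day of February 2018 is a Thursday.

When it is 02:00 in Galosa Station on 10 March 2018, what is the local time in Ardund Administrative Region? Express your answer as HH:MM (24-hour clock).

1 April 2018 is a Sunday, so Sundays fall on 1, 8, 15, 22, 29; the last is April 29.
1 November 2018 is a Thursday, so the first Friday is November 2 and the third is November 16.
Daylight saving runs 29 April – 16 November; 10 March 2018 is outside that window, so Galosa Station is on standard time at UTC−03:00.
02:00 Galosa Station + 3h = 05:00 UTC.
1 November 2017 is a Wednesday, so the first Sunday is November 5 and the third is November 19.
1 February 2018 is a Thursday, so the first Friday is February 2 and the second is February 9.
At the standard offset (UTC+06:30), 05:00 UTC + 6h30m = 11:30 Ardund Administrative Region standard time.
The standard-time date in Ardund Administrative Region, 10 March 2018, does not fall between 19 November 2017 and 9 February 2018, so daylight saving is not in effect and Ardund Administrative Region is at UTC+06:30.
05:00 UTC + 6h30m = 11:30 Ardund Administrative Region.

11:30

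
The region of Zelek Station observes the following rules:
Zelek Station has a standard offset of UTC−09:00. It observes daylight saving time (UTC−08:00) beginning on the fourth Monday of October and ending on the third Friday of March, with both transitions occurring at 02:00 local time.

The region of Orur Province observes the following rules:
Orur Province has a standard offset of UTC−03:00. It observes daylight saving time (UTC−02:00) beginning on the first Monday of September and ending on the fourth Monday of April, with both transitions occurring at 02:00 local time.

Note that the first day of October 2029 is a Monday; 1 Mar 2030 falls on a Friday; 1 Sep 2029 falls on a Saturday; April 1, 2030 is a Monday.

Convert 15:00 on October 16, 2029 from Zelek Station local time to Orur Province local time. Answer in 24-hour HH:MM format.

1 October 2029 is a Monday, so the first Monday is October 1 and the fourth is October 22.
1 March 2030 is a Friday, so the first Friday is March 1 and the third is March 15.
October 16, 2029 does not fall between 22 October 2029 and 15 March 2030, so daylight saving is not in effect and Zelek Station is at UTC−09:00.
15:00 Zelek Station + 9h = 00:00 UTC (rolling into the next day, 17 October 2029).
1 September 2029 is a Saturday, so the first Monday is September 3.
1 April 2030 is a Monday, so the first Monday is April 1 and the fourth is April 22.
At the standard offset (UTC−03:00), 00:00 UTC − 3h = 21:00 Orur Province standard time (rolling into the previous day, 16 October 2029).
The standard-time date in Orur Province, October 16, 2029, falls between 3 September 2029 and 22 April 2030, so daylight saving is in effect and Orur Province is at UTC−02:00.
00:00 UTC − 2h = 22:00 Orur Province (rolling into the previous day, 16 October 2029).

22:00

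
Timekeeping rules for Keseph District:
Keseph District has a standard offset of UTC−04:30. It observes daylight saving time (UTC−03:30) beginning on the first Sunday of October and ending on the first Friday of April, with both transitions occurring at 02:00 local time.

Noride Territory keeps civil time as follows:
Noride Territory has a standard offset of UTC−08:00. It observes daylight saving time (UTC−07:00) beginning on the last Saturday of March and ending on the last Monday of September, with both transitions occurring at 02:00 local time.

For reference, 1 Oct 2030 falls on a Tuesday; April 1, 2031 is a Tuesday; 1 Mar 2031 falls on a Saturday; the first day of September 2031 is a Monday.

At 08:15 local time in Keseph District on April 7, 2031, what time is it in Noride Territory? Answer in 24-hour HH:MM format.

1 October 2030 is a Tuesday, so the first Sunday is October 6.
1 April 2031 is a Tuesday, so the first Friday is April 4.
April 7, 2031 does not fall between 6 October 2030 and 4 April 2031, so daylight saving is not in effect and Keseph District is at UTC−04:30.
08:15 Keseph District + 4h30m = 12:45 UTC.
1 March 2031 is a Saturday, so Saturdays fall on 1, 8, 15, 22, 29; the last is March 29.
1 September 2031 is a Monday, so Mondays fall on 1, 8, 15, 22, 29; the last is September 29.
At the standard offset (UTC−08:00), 12:45 UTC − 8h = 04:45 Noride Territory standard time.
The standard-time date in Noride Territory, April 7, 2031, lies within the daylight-saving period (29 March – 29 September), so Noride Territory is on daylight time, UTC−07:00.
12:45 UTC − 7h = 05:45 Noride Territory.

05:45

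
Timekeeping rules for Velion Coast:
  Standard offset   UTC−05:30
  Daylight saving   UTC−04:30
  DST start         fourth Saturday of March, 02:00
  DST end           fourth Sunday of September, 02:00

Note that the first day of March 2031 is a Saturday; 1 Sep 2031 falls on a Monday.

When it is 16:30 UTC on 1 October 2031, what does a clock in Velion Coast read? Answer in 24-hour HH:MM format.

11:00

1 March 2031 is a Saturday, so the first Saturday is March 1 and the fourth is March 22.
1 September 2031 is a Monday, so the first Sunday is September 7 and the fourth is September 28.
At the standard offset (UTC−05:30), 16:30 UTC − 5h30m = 11:00 Velion Coast standard time.
The standard-time date in Velion Coast, 1 October 2031, is outside the daylight-saving period (22 March – 28 September), so Velion Coast is on standard time, UTC−05:30.
16:30 UTC − 5h30m = 11:00 local.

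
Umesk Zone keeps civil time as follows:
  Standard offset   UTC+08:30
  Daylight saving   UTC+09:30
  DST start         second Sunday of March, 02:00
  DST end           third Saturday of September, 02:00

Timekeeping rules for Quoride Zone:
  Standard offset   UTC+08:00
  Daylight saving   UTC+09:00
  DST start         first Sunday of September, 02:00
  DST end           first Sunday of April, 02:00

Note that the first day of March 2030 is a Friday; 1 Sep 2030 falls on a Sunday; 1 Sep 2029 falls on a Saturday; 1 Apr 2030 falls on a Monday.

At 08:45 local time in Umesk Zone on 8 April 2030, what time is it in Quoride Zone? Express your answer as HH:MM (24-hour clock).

1 March 2030 is a Friday, so the first Sunday is March 3 and the second is March 10.
1 September 2030 is a Sunday, so the first Saturday is September 7 and the third is September 21.
8 April 2030 lies within the daylight-saving period (10 March – 21 September), so Umesk Zone is on daylight time, UTC+09:30.
08:45 Umesk Zone − 9h30m = 23:15 UTC (rolling into the previous day, 7 April 2030).
1 September 2029 is a Saturday, so the first Sunday is September 2.
1 April 2030 is a Monday, so the first Sunday is April 7.
At the standard offset (UTC+08:00), 23:15 UTC + 8h = 07:15 Quoride Zone standard time (rolling into the next day, 8 April 2030).
Daylight saving runs 2 September 2029 – 7 April 2030; the standard-time date in Quoride Zone, 8 April 2030, is outside that window, so Quoride Zone is on standard time at UTC+08:00.
23:15 UTC + 8h = 07:15 Quoride Zone (rolling into the next day, 8 April 2030).

07:15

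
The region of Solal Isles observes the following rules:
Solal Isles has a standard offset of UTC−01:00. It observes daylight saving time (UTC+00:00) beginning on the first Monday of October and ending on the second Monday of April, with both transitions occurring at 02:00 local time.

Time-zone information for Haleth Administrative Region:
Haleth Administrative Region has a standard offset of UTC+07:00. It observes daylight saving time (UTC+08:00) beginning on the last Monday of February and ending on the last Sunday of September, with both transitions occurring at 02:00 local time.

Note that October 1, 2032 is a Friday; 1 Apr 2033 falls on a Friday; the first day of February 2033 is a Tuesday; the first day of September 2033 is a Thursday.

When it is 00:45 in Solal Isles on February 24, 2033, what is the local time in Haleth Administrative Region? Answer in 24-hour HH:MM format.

07:45

1 October 2032 is a Friday, so the first Monday is October 4.
1 April 2033 is a Friday, so the first Monday is April 4 and the second is April 11.
Daylight saving runs 4 October 2032 – 11 April 2033; February 24, 2033 is inside that window, so Solal Isles is at UTC+00:00.
00:45 Solal Isles − 0h = 00:45 UTC.
1 February 2033 is a Tuesday, so Mondays fall on 7, 14, 21, 28; the last is February 28.
1 September 2033 is a Thursday, so Sundays fall on 4, 11, 18, 25; the last is September 25.
At the standard offset (UTC+07:00), 00:45 UTC + 7h = 07:45 Haleth Administrative Region standard time.
Daylight saving runs 28 February – 25 September; the standard-time date in Haleth Administrative Region, February 24, 2033, is outside that window, so Haleth Administrative Region is on standard time at UTC+07:00.
00:45 UTC + 7h = 07:45 Haleth Administrative Region.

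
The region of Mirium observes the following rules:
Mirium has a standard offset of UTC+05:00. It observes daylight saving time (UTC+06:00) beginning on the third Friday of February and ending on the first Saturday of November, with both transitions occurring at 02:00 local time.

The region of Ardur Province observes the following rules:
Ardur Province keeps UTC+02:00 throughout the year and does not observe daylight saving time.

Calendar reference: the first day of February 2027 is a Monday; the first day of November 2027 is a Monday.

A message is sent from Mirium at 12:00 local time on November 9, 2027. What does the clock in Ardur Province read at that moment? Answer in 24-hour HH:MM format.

1 February 2027 is a Monday, so the first Friday is February 5 and the third is February 19.
1 November 2027 is a Monday, so the first Saturday is November 6.
Daylight saving runs 19 February – 6 November; November 9, 2027 is outside that window, so Mirium is on standard time at UTC+05:00.
12:00 Mirium − 5h = 07:00 UTC.
Ardur Province has no daylight saving, so its offset is UTC+02:00 year-round.
07:00 UTC + 2h = 09:00 Ardur Province.

09:00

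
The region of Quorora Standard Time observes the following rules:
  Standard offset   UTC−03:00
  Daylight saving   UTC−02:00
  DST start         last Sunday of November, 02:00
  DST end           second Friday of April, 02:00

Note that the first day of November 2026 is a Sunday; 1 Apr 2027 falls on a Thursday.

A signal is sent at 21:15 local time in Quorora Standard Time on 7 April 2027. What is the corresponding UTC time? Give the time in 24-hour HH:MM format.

1 November 2026 is a Sunday, so Sundays fall on 1, 8, 15, 22, 29; the last is November 29.
1 April 2027 is a Thursday, so the first Friday is April 2 and the second is April 9.
7 April 2027 lies within the daylight-saving period (29 November 2026 – 9 April 2027), so Quorora Standard Time is on daylight time, UTC−02:00.
21:15 local + 2h = 23:15 UTC.

23:15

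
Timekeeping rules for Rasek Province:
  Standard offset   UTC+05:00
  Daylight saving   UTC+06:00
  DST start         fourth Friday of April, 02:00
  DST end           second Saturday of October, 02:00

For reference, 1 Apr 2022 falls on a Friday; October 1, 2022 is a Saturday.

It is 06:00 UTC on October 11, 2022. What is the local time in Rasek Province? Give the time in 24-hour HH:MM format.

11:00

1 April 2022 is a Friday, so the first Friday is April 1 and the fourth is April 22.
1 October 2022 is a Saturday, so the first Saturday is October 1 and the second is October 8.
At the standard offset (UTC+05:00), 06:00 UTC + 5h = 11:00 Rasek Province standard time.
The standard-time date in Rasek Province, October 11, 2022, does not fall between 22 April and 8 October, so daylight saving is not in effect and Rasek Province is at UTC+05:00.
06:00 UTC + 5h = 11:00 local.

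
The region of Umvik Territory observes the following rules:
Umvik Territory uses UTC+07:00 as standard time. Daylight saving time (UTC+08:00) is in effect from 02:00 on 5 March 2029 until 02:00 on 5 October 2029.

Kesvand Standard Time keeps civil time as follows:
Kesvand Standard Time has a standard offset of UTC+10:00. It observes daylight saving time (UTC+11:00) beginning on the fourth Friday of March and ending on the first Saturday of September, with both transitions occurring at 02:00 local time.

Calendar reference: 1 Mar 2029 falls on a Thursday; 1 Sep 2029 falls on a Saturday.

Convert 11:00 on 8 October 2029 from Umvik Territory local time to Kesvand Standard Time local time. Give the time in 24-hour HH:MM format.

8 October 2029 is outside the daylight-saving period (5 March – 5 October), so Umvik Territory is on standard time, UTC+07:00.
11:00 Umvik Territory − 7h = 04:00 UTC.
1 March 2029 is a Thursday, so the first Friday is March 2 and the fourth is March 23.
1 September 2029 is a Saturday, so the first Saturday is September 1.
At the standard offset (UTC+10:00), 04:00 UTC + 10h = 14:00 Kesvand Standard Time standard time.
The standard-time date in Kesvand Standard Time, 8 October 2029, does not fall between 23 March and 1 September, so daylight saving is not in effect and Kesvand Standard Time is at UTC+10:00.
04:00 UTC + 10h = 14:00 Kesvand Standard Time.

14:00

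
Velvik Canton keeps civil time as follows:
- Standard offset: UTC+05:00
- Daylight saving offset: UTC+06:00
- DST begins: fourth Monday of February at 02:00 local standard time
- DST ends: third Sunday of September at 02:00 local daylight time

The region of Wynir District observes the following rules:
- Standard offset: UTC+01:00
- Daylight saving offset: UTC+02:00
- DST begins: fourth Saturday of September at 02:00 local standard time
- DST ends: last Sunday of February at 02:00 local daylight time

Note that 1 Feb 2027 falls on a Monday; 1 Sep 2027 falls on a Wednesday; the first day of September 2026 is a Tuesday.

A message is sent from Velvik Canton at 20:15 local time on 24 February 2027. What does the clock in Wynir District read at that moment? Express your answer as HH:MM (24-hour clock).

1 February 2027 is a Monday, so the first Monday is February 1 and the fourth is February 22.
1 September 2027 is a Wednesday, so the first Sunday is September 5 and the third is September 19.
Daylight saving runs 22 February – 19 September; 24 February 2027 is inside that window, so Velvik Canton is at UTC+06:00.
20:15 Velvik Canton − 6h = 14:15 UTC.
1 September 2026 is a Tuesday, so the first Saturday is September 5 and the fourth is September 26.
1 February 2027 is a Monday, so Sundays fall on 7, 14, 21, 28; the last is February 28.
At the standard offset (UTC+01:00), 14:15 UTC + 1h = 15:15 Wynir District standard time.
The standard-time date in Wynir District, 24 February 2027, lies within the daylight-saving period (26 September 2026 – 28 February 2027), so Wynir District is on daylight time, UTC+02:00.
14:15 UTC + 2h = 16:15 Wynir District.

16:15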